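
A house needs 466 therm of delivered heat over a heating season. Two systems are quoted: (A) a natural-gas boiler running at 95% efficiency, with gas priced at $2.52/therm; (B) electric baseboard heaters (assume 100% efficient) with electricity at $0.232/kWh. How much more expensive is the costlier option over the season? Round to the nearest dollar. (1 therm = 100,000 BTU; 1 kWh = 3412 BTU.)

Heat load = 466 therm × 100,000 = 46,600,000 BTU
Gas: input = 46,600,000 / 0.95 = 49,052,632 BTU = 490.5 therm → 490.5 × $2.52 = $1,236.13
Electric: 46,600,000 BTU / 3412 = 13,660 kWh → × $0.232 = $3,168.58
Difference = |$1,236.13 − $3,168.58| = $1,932.46 ≈ $1932

$1932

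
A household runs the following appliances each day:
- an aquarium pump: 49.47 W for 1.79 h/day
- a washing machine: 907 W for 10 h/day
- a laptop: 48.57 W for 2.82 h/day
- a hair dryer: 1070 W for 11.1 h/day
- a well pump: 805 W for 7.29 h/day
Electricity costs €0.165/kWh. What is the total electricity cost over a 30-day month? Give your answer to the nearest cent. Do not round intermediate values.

aquarium pump: 49.47 W × 1.79 h × 30 d = 2,657 Wh = 2.657 kWh
washing machine: 907 W × 10 h × 30 d = 272,100 Wh = 272.1 kWh
laptop: 48.57 W × 2.82 h × 30 d = 4,109 Wh = 4.109 kWh
hair dryer: 1070 W × 11.1 h × 30 d = 356,310 Wh = 356.3 kWh
well pump: 805 W × 7.29 h × 30 d = 176,054 Wh = 176.1 kWh
Total energy = 2.657 + 272.1 + 4.109 + 356.3 + 176.1 = 811.2 kWh
Cost = 811.2 kWh × €0.165 = €133.85

€133.85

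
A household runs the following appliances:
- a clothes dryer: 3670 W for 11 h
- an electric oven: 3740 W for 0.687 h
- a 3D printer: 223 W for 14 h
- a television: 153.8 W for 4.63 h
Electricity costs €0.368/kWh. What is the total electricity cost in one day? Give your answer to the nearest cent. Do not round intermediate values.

€17.21

clothes dryer: 3670 W × 11 h = 40,370 Wh = 40.37 kWh
electric oven: 3740 W × 0.687 h = 2,569 Wh = 2.569 kWh
3D printer: 223 W × 14 h = 3,122 Wh = 3.122 kWh
television: 153.8 W × 4.63 h = 712 Wh = 0.7121 kWh
Total energy = 40.37 + 2.569 + 3.122 + 0.7121 = 46.77 kWh
Cost = 46.77 kWh × €0.368 = €17.21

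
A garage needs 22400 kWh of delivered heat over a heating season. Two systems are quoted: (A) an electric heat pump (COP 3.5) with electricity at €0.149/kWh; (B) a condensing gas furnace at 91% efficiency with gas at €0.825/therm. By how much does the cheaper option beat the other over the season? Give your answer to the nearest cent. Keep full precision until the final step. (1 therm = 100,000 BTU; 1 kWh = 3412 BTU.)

€260.70

Heat load = 22400 kWh × 3412 = 76,428,800 BTU
Gas: input = 76,428,800 / 0.91 = 83,987,692 BTU = 839.9 therm → 839.9 × €0.825 = €692.90
Heat pump: 76,428,800 BTU / 3412 = 22,400 kWh heat; / 3.5 = 6,400 kWh in → × €0.149 = €953.60
Difference = |€692.90 − €953.60| = €260.70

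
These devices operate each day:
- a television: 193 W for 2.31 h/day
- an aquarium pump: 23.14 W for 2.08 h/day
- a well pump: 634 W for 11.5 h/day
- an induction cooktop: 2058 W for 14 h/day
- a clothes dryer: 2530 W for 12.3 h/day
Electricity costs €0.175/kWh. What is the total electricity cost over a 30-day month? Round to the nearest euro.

€356

television: 193 W × 2.31 h × 30 d = 13,375 Wh = 13.37 kWh
aquarium pump: 23.14 W × 2.08 h × 30 d = 1,444 Wh = 1.444 kWh
well pump: 634 W × 11.5 h × 30 d = 218,730 Wh = 218.7 kWh
induction cooktop: 2058 W × 14 h × 30 d = 864,360 Wh = 864.4 kWh
clothes dryer: 2530 W × 12.3 h × 30 d = 933,570 Wh = 933.6 kWh
Total energy = 13.37 + 1.444 + 218.7 + 864.4 + 933.6 = 2,031 kWh
Cost = 2,031 kWh × €0.175 = €355.51 ≈ €356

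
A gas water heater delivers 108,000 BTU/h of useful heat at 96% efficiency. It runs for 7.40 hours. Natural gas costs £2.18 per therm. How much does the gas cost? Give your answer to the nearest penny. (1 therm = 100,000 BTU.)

Heat delivered = 108,000 BTU/h × 7.40 h = 799,200 BTU
Gas input = 799,200 / 0.96 = 832,500 BTU
= 832,500 / 100,000 = 8.325 therm
Cost = 8.325 × £2.18/therm = £18.15

£18.15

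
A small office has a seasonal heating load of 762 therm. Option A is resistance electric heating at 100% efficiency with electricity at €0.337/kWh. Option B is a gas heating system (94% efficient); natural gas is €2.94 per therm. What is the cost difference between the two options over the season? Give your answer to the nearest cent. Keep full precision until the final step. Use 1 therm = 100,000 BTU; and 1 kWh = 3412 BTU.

Heat load = 762 therm × 100,000 = 76,200,000 BTU
Gas: input = 76,200,000 / 0.94 = 81,063,830 BTU = 810.6 therm → 810.6 × €2.94 = €2,383.28
Electric: 76,200,000 BTU / 3412 = 22,330 kWh → × €0.337 = €7,526.20
Difference = |€2,383.28 − €7,526.20| = €5,142.93

€5142.93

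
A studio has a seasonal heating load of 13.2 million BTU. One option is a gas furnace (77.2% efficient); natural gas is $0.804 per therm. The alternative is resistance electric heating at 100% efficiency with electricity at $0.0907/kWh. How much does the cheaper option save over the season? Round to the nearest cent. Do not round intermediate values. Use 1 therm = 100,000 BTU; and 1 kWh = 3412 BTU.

$213.42

Heat load = 13.2 × 10⁶ BTU = 13,200,000 BTU
Gas: input = 13,200,000 / 0.772 = 17,098,446 BTU = 171 therm → 171 × $0.804 = $137.47
Electric: 13,200,000 BTU / 3412 = 3,869 kWh → × $0.0907 = $350.89
Difference = |$137.47 − $350.89| = $213.42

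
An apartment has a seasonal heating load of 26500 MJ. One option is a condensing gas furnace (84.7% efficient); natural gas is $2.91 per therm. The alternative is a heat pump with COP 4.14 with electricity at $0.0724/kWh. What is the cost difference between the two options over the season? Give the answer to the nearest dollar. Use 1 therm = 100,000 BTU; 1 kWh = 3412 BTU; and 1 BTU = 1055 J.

Heat load = 26500 MJ = 26,500,000,000 J / 1055 = 25,118,483 BTU
Gas: input = 25,118,483 / 0.847 = 29,655,825 BTU = 296.6 therm → 296.6 × $2.91 = $862.98
Heat pump: 25,118,483 BTU / 3412 = 7,362 kWh heat; / 4.14 = 1,778 kWh in → × $0.0724 = $128.74
Difference = |$862.98 − $128.74| = $734.24 ≈ $734

$734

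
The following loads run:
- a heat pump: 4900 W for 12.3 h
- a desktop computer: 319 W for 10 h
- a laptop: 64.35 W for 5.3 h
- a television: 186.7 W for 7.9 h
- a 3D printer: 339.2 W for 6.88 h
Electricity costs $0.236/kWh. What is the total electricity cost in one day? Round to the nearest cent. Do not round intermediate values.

$15.96

heat pump: 4900 W × 12.3 h = 60,270 Wh = 60.27 kWh
desktop computer: 319 W × 10 h = 3,190 Wh = 3.19 kWh
laptop: 64.35 W × 5.3 h = 341 Wh = 0.3411 kWh
television: 186.7 W × 7.9 h = 1,475 Wh = 1.475 kWh
3D printer: 339.2 W × 6.88 h = 2,334 Wh = 2.334 kWh
Total energy = 60.27 + 3.19 + 0.3411 + 1.475 + 2.334 = 67.61 kWh
Cost = 67.61 kWh × $0.236 = $15.96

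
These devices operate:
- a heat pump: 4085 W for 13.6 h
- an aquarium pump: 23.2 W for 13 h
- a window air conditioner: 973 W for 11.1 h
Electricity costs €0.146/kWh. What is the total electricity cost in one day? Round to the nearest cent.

heat pump: 4085 W × 13.6 h = 55,556 Wh = 55.56 kWh
aquarium pump: 23.2 W × 13 h = 302 Wh = 0.3016 kWh
window air conditioner: 973 W × 11.1 h = 10,800 Wh = 10.8 kWh
Total energy = 55.56 + 0.3016 + 10.8 = 66.66 kWh
Cost = 66.66 kWh × €0.146 = €9.73

€9.73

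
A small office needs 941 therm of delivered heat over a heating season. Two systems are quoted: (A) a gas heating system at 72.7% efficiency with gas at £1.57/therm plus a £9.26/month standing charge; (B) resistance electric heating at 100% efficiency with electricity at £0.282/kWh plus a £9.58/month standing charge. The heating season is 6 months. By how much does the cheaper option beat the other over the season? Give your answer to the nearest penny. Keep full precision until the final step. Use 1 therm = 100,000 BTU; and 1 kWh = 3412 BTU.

£5747.09

Heat load = 941 therm × 100,000 = 94,100,000 BTU
Gas: input = 94,100,000 / 0.727 = 129,436,039 BTU = 1,294 therm → 1,294 × £1.57 = £2,032.15; + 6 × £9.26 standing = £2,087.71
Electric: 94,100,000 BTU / 3412 = 27,580 kWh → × £0.282 = £7,777.32; + 6 × £9.58 standing = £7,834.80
Difference = |£2,087.71 − £7,834.80| = £5,747.09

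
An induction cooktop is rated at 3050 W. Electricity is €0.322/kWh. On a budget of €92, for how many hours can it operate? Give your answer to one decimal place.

93.7 h

Energy budget = €92 / €0.322 per kWh = 285.7 kWh = 285,714 Wh
Runtime = 285,714 Wh / 3050 W = 93.68 h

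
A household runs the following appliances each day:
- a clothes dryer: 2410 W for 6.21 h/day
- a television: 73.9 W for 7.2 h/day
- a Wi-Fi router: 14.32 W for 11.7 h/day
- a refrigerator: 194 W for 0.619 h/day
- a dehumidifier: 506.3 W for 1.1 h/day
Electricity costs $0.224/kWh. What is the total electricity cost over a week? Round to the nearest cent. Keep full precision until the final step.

clothes dryer: 2410 W × 6.21 h × 7 d = 104,763 Wh = 104.8 kWh
television: 73.9 W × 7.2 h × 7 d = 3,725 Wh = 3.725 kWh
Wi-Fi router: 14.32 W × 11.7 h × 7 d = 1,173 Wh = 1.173 kWh
refrigerator: 194 W × 0.619 h × 7 d = 841 Wh = 0.8406 kWh
dehumidifier: 506.3 W × 1.1 h × 7 d = 3,899 Wh = 3.899 kWh
Total energy = 104.8 + 3.725 + 1.173 + 0.8406 + 3.899 = 114.4 kWh
Cost = 114.4 kWh × $0.224 = $25.63

$25.63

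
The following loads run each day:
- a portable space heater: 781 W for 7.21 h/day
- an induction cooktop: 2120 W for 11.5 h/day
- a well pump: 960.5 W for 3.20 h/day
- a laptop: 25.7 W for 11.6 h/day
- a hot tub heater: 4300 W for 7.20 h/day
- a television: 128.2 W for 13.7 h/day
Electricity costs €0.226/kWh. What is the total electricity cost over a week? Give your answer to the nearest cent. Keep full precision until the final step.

€104.57

portable space heater: 781 W × 7.21 h × 7 d = 39,417 Wh = 39.42 kWh
induction cooktop: 2120 W × 11.5 h × 7 d = 170,660 Wh = 170.7 kWh
well pump: 960.5 W × 3.20 h × 7 d = 21,515 Wh = 21.52 kWh
laptop: 25.7 W × 11.6 h × 7 d = 2,087 Wh = 2.087 kWh
hot tub heater: 4300 W × 7.20 h × 7 d = 216,720 Wh = 216.7 kWh
television: 128.2 W × 13.7 h × 7 d = 12,294 Wh = 12.29 kWh
Total energy = 39.42 + 170.7 + 21.52 + 2.087 + 216.7 + 12.29 = 462.7 kWh
Cost = 462.7 kWh × €0.226 = €104.57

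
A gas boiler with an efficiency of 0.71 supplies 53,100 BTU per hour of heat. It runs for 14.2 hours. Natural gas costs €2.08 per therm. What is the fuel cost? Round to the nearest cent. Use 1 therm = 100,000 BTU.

Heat delivered = 53,100 BTU/h × 14.2 h = 754,020 BTU
Gas input = 754,020 / 0.71 = 1,062,000 BTU
= 1,062,000 / 100,000 = 10.62 therm
Cost = 10.62 × €2.08/therm = €22.09

€22.09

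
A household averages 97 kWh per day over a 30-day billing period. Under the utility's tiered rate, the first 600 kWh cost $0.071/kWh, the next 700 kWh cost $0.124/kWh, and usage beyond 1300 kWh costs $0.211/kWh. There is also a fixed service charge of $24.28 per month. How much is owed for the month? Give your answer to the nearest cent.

Usage = 97 kWh/day × 30 days = 2910 kWh
First 600 kWh × $0.071 = $42.60
Next 700 kWh × $0.124 = $86.80
Remaining 1610 kWh × $0.211 = $339.71
Energy charge = $469.11; + service $24.28 = $493.39

$493.39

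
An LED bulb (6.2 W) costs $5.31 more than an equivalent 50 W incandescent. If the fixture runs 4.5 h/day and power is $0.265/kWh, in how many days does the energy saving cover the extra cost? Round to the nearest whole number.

102 days

Power saved = 50 − 6.2 = 43.8 W
Daily energy saved = 43.8 W × 4.5 h = 197.1 Wh = 0.1971 kWh
Daily savings = 0.1971 × $0.265 = $0.0522
Payback = $5.31 / $0.0522 per day = 101.7 days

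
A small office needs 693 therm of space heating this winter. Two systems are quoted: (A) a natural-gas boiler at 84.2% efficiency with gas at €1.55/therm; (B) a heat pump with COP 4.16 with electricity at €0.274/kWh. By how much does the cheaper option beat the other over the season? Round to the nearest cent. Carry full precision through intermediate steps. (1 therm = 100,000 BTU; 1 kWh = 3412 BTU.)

€62.06

Heat load = 693 therm × 100,000 = 69,300,000 BTU
Gas: input = 69,300,000 / 0.842 = 82,304,038 BTU = 823 therm → 823 × €1.55 = €1,275.71
Heat pump: 69,300,000 BTU / 3412 = 20,310 kWh heat; / 4.16 = 4,882 kWh in → × €0.274 = €1,337.77
Difference = |€1,275.71 − €1,337.77| = €62.06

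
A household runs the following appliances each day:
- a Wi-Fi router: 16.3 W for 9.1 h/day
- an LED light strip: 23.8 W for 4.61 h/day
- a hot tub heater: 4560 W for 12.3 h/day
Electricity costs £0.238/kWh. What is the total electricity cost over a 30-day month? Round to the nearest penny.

Wi-Fi router: 16.3 W × 9.1 h × 30 d = 4,450 Wh = 4.45 kWh
LED light strip: 23.8 W × 4.61 h × 30 d = 3,292 Wh = 3.292 kWh
hot tub heater: 4560 W × 12.3 h × 30 d = 1,682,640 Wh = 1,683 kWh
Total energy = 4.45 + 3.292 + 1,683 = 1,690 kWh
Cost = 1,690 kWh × £0.238 = £402.31

£402.31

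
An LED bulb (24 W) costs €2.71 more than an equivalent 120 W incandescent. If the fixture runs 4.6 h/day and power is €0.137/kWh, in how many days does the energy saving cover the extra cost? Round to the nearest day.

Power saved = 120 − 24 = 96 W
Daily energy saved = 96 W × 4.6 h = 441.6 Wh = 0.4416 kWh
Daily savings = 0.4416 × €0.137 = €0.0605
Payback = €2.71 / €0.0605 per day = 44.79 days

45 days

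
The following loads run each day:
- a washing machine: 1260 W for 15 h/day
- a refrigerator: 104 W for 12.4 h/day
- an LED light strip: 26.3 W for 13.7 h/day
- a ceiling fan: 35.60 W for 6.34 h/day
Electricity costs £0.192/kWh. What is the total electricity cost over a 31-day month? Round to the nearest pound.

£124

washing machine: 1260 W × 15 h × 31 d = 585,900 Wh = 585.9 kWh
refrigerator: 104 W × 12.4 h × 31 d = 39,978 Wh = 39.98 kWh
LED light strip: 26.3 W × 13.7 h × 31 d = 11,170 Wh = 11.17 kWh
ceiling fan: 35.60 W × 6.34 h × 31 d = 6,997 Wh = 6.997 kWh
Total energy = 585.9 + 39.98 + 11.17 + 6.997 = 644 kWh
Cost = 644 kWh × £0.192 = £123.66 ≈ £124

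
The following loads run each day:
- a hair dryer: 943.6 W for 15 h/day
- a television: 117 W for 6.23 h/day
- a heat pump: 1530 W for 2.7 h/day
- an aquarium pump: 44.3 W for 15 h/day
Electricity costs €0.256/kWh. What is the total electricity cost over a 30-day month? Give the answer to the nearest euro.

€151

hair dryer: 943.6 W × 15 h × 30 d = 424,620 Wh = 424.6 kWh
television: 117 W × 6.23 h × 30 d = 21,867 Wh = 21.87 kWh
heat pump: 1530 W × 2.7 h × 30 d = 123,930 Wh = 123.9 kWh
aquarium pump: 44.3 W × 15 h × 30 d = 19,935 Wh = 19.93 kWh
Total energy = 424.6 + 21.87 + 123.9 + 19.93 = 590.4 kWh
Cost = 590.4 kWh × €0.256 = €151.13 ≈ €151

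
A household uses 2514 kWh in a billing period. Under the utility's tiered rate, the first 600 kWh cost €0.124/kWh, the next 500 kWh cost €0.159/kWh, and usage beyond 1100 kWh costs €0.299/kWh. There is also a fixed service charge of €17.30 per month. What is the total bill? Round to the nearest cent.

€593.99

First 600 kWh × €0.124 = €74.40
Next 500 kWh × €0.159 = €79.50
Remaining 1414 kWh × €0.299 = €422.79
Energy charge = €576.69; + service €17.30 = €593.99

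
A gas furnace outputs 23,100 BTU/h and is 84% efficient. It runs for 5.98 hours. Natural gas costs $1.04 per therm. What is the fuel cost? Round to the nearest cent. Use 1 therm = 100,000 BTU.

Heat delivered = 23,100 BTU/h × 5.98 h = 138,138 BTU
Gas input = 138,138 / 0.84 = 164,450 BTU
= 164,450 / 100,000 = 1.645 therm
Cost = 1.645 × $1.04/therm = $1.71

$1.71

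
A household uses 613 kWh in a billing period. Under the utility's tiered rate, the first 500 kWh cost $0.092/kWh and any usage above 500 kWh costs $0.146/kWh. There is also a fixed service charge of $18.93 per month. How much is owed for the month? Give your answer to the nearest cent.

First 500 kWh × $0.092 = $46.00
Remaining 113 kWh × $0.146 = $16.50
Energy charge = $62.50; + service $18.93 = $81.43

$81.43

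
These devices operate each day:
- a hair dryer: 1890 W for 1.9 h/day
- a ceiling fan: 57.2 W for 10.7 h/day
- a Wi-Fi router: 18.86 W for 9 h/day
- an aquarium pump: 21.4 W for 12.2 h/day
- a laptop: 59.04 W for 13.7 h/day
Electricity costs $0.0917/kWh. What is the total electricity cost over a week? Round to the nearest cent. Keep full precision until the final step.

hair dryer: 1890 W × 1.9 h × 7 d = 25,137 Wh = 25.14 kWh
ceiling fan: 57.2 W × 10.7 h × 7 d = 4,284 Wh = 4.284 kWh
Wi-Fi router: 18.86 W × 9 h × 7 d = 1,188 Wh = 1.188 kWh
aquarium pump: 21.4 W × 12.2 h × 7 d = 1,828 Wh = 1.828 kWh
laptop: 59.04 W × 13.7 h × 7 d = 5,662 Wh = 5.662 kWh
Total energy = 25.14 + 4.284 + 1.188 + 1.828 + 5.662 = 38.1 kWh
Cost = 38.1 kWh × $0.0917 = $3.49

$3.49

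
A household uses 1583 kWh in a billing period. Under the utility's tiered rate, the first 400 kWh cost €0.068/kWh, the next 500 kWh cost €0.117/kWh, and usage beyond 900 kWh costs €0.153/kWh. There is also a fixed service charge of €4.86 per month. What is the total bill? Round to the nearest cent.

First 400 kWh × €0.068 = €27.20
Next 500 kWh × €0.117 = €58.50
Remaining 683 kWh × €0.153 = €104.50
Energy charge = €190.20; + service €4.86 = €195.06

€195.06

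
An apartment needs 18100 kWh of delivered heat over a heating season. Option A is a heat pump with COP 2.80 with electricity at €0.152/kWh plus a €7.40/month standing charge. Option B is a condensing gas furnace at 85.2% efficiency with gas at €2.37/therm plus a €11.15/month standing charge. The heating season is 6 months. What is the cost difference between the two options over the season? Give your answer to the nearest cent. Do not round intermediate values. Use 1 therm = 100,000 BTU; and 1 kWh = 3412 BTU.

€757.82

Heat load = 18100 kWh × 3412 = 61,757,200 BTU
Gas: input = 61,757,200 / 0.852 = 72,484,977 BTU = 724.8 therm → 724.8 × €2.37 = €1,717.89; + 6 × €11.15 standing = €1,784.79
Heat pump: 61,757,200 BTU / 3412 = 18,100 kWh heat; / 2.80 = 6,464 kWh in → × €0.152 = €982.57; + 6 × €7.40 standing = €1,026.97
Difference = |€1,784.79 − €1,026.97| = €757.82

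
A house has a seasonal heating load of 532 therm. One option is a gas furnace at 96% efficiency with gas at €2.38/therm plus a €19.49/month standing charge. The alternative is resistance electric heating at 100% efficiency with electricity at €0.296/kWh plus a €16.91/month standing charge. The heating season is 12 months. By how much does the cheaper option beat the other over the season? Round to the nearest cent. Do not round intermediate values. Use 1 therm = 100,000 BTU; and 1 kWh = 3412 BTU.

€3265.36

Heat load = 532 therm × 100,000 = 53,200,000 BTU
Gas: input = 53,200,000 / 0.96 = 55,416,667 BTU = 554.2 therm → 554.2 × €2.38 = €1,318.92; + 12 × €19.49 standing = €1,552.80
Electric: 53,200,000 BTU / 3412 = 15,590 kWh → × €0.296 = €4,615.24; + 12 × €16.91 standing = €4,818.16
Difference = |€1,552.80 − €4,818.16| = €3,265.36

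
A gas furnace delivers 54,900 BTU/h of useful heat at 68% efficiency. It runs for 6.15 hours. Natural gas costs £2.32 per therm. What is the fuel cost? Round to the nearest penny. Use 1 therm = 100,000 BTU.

Heat delivered = 54,900 BTU/h × 6.15 h = 337,635 BTU
Gas input = 337,635 / 0.68 = 496,522 BTU
= 496,522 / 100,000 = 4.965 therm
Cost = 4.965 × £2.32/therm = £11.52

£11.52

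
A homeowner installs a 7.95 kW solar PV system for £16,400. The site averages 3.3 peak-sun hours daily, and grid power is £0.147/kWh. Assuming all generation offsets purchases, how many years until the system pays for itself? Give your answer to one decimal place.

11.7 years

Daily generation = 7.95 kW × 3.3 h = 26.23 kWh
Annual generation = 26.23 × 365 = 9575.8 kWh
Annual savings = 9575.8 × £0.147 = £1,407.64
Payback = £16,400 / £1,407.64 = 11.7 years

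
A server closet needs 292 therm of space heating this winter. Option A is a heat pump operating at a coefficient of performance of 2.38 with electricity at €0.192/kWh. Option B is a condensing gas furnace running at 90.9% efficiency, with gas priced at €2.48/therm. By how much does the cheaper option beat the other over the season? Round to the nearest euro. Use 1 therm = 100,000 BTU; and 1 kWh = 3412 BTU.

Heat load = 292 therm × 100,000 = 29,200,000 BTU
Gas: input = 29,200,000 / 0.909 = 32,123,212 BTU = 321.2 therm → 321.2 × €2.48 = €796.66
Heat pump: 29,200,000 BTU / 3412 = 8,558 kWh heat; / 2.38 = 3,596 kWh in → × €0.192 = €690.40
Difference = |€796.66 − €690.40| = €106.26 ≈ €106

€106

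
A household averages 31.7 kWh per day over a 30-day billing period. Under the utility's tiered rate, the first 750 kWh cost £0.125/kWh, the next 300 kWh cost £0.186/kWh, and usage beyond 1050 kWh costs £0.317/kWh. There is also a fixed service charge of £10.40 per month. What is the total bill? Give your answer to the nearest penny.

£141.54

Usage = 31.7 kWh/day × 30 days = 951 kWh
First 750 kWh × £0.125 = £93.75
Next 201 kWh × £0.186 = £37.39
Remaining tier: 0 kWh (not reached)
Energy charge = £131.14; + service £10.40 = £141.54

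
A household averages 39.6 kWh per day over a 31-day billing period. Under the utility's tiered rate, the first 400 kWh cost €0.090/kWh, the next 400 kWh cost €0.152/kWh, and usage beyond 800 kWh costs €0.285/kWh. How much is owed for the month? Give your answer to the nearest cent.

€218.67

Usage = 39.6 kWh/day × 31 days = 1227.6 kWh
First 400 kWh × €0.090 = €36.00
Next 400 kWh × €0.152 = €60.80
Remaining 427.6 kWh × €0.285 = €121.87
Total = €218.67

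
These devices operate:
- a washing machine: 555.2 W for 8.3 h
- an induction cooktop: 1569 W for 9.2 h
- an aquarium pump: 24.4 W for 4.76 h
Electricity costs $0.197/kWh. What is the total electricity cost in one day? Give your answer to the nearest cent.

$3.77

washing machine: 555.2 W × 8.3 h = 4,608 Wh = 4.608 kWh
induction cooktop: 1569 W × 9.2 h = 14,435 Wh = 14.43 kWh
aquarium pump: 24.4 W × 4.76 h = 116 Wh = 0.1161 kWh
Total energy = 4.608 + 14.43 + 0.1161 = 19.16 kWh
Cost = 19.16 kWh × $0.197 = $3.77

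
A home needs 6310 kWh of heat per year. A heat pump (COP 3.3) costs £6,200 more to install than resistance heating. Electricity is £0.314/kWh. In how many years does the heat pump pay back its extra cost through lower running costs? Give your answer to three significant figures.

Resistance: 6310 kWh × £0.314 = £1,981.34/yr
Heat pump: 6310 / 3.3 = 1912 kWh in → × £0.314 = £600.41/yr
Annual savings = £1,380.93
Payback = £6,200 / £1,380.93 = 4.49 years

4.49 years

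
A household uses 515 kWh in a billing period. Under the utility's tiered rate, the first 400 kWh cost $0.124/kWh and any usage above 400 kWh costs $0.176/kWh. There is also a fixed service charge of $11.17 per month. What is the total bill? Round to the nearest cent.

First 400 kWh × $0.124 = $49.60
Remaining 115 kWh × $0.176 = $20.24
Energy charge = $69.84; + service $11.17 = $81.01

$81.01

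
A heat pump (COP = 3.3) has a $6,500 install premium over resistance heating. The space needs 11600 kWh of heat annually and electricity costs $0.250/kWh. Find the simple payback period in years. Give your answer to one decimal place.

3.2 years

Resistance: 11600 kWh × $0.250 = $2,900.00/yr
Heat pump: 11600 / 3.3 = 3515 kWh in → × $0.250 = $878.79/yr
Annual savings = $2,021.21
Payback = $6,500 / $2,021.21 = 3.22 years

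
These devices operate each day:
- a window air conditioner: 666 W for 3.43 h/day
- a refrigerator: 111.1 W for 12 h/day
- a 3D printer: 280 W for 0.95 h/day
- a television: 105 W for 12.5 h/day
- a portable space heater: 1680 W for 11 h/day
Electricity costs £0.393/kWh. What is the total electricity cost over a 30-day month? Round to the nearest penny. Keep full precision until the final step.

£279.14

window air conditioner: 666 W × 3.43 h × 30 d = 68,531 Wh = 68.53 kWh
refrigerator: 111.1 W × 12 h × 30 d = 39,996 Wh = 40 kWh
3D printer: 280 W × 0.95 h × 30 d = 7,980 Wh = 7.98 kWh
television: 105 W × 12.5 h × 30 d = 39,375 Wh = 39.38 kWh
portable space heater: 1680 W × 11 h × 30 d = 554,400 Wh = 554.4 kWh
Total energy = 68.53 + 40 + 7.98 + 39.38 + 554.4 = 710.3 kWh
Cost = 710.3 kWh × £0.393 = £279.14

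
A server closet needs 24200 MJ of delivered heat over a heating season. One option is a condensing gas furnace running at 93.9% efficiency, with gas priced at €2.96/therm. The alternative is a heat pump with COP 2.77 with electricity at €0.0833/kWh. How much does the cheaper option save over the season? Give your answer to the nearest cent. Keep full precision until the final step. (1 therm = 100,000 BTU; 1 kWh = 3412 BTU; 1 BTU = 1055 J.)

€520.91

Heat load = 24200 MJ = 24,200,000,000 J / 1055 = 22,938,389 BTU
Gas: input = 22,938,389 / 0.939 = 24,428,529 BTU = 244.3 therm → 244.3 × €2.96 = €723.08
Heat pump: 22,938,389 BTU / 3412 = 6,723 kWh heat; / 2.77 = 2,427 kWh in → × €0.0833 = €202.17
Difference = |€723.08 − €202.17| = €520.91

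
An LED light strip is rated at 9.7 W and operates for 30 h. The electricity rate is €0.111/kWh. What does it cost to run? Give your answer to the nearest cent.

Energy = 9.7 W × 30 h = 291 Wh = 0.291 kWh
Cost = 0.291 kWh × €0.111/kWh = €0.03

€0.03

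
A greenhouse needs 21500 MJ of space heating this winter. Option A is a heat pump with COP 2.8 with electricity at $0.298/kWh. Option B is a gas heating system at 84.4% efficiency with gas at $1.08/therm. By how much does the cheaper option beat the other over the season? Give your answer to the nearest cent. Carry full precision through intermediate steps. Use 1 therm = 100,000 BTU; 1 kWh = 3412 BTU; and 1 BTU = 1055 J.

Heat load = 21500 MJ = 21,500,000,000 J / 1055 = 20,379,147 BTU
Gas: input = 20,379,147 / 0.844 = 24,145,909 BTU = 241.5 therm → 241.5 × $1.08 = $260.78
Heat pump: 20,379,147 BTU / 3412 = 5,973 kWh heat; / 2.8 = 2,133 kWh in → × $0.298 = $635.68
Difference = |$260.78 − $635.68| = $374.90

$374.90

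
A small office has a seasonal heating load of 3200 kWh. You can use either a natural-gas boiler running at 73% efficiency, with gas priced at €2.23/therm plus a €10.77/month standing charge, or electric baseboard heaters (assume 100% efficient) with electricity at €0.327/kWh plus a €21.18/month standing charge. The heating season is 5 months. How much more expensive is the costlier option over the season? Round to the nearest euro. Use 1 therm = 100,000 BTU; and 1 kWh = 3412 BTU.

Heat load = 3200 kWh × 3412 = 10,918,400 BTU
Gas: input = 10,918,400 / 0.73 = 14,956,712 BTU = 149.6 therm → 149.6 × €2.23 = €333.53; + 5 × €10.77 standing = €387.38
Electric: 10,918,400 BTU / 3412 = 3,200 kWh → × €0.327 = €1,046.40; + 5 × €21.18 standing = €1,152.30
Difference = |€387.38 − €1,152.30| = €764.92 ≈ €765

€765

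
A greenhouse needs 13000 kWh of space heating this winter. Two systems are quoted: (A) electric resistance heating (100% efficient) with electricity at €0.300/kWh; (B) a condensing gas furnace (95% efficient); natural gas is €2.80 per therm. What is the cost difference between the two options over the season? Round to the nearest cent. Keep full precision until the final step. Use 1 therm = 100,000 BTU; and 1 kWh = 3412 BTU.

Heat load = 13000 kWh × 3412 = 44,356,000 BTU
Gas: input = 44,356,000 / 0.95 = 46,690,526 BTU = 466.9 therm → 466.9 × €2.80 = €1,307.33
Electric: 44,356,000 BTU / 3412 = 13,000 kWh → × €0.300 = €3,900.00
Difference = |€1,307.33 − €3,900.00| = €2,592.67

€2592.67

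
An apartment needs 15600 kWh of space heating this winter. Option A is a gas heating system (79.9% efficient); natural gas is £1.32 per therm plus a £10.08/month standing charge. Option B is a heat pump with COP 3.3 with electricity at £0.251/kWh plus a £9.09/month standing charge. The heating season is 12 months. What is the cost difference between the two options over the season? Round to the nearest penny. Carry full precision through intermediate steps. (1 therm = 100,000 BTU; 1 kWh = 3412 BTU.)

Heat load = 15600 kWh × 3412 = 53,227,200 BTU
Gas: input = 53,227,200 / 0.799 = 66,617,272 BTU = 666.2 therm → 666.2 × £1.32 = £879.35; + 12 × £10.08 standing = £1,000.31
Heat pump: 53,227,200 BTU / 3412 = 15,600 kWh heat; / 3.3 = 4,727 kWh in → × £0.251 = £1,186.55; + 12 × £9.09 standing = £1,295.63
Difference = |£1,000.31 − £1,295.63| = £295.32

£295.32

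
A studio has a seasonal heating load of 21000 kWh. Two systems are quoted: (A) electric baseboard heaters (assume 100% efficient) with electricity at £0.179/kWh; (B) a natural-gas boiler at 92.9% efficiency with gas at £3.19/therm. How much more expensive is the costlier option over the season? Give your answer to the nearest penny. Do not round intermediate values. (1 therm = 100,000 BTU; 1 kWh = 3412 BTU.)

Heat load = 21000 kWh × 3412 = 71,652,000 BTU
Gas: input = 71,652,000 / 0.929 = 77,128,095 BTU = 771.3 therm → 771.3 × £3.19 = £2,460.39
Electric: 71,652,000 BTU / 3412 = 21,000 kWh → × £0.179 = £3,759.00
Difference = |£2,460.39 − £3,759.00| = £1,298.61

£1298.61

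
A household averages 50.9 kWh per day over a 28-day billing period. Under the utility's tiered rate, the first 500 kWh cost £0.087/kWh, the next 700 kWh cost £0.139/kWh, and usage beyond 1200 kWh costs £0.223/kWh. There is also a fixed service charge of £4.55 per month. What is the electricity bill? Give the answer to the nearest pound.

£196

Usage = 50.9 kWh/day × 28 days = 1425.2 kWh
First 500 kWh × £0.087 = £43.50
Next 700 kWh × £0.139 = £97.30
Remaining 225.2 kWh × £0.223 = £50.22
Energy charge = £191.02; + service £4.55 = £195.57 ≈ £196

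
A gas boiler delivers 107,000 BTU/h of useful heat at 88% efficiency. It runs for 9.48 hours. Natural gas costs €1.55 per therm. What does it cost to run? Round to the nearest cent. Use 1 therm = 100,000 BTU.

€17.87

Heat delivered = 107,000 BTU/h × 9.48 h = 1,014,360 BTU
Gas input = 1,014,360 / 0.88 = 1,152,682 BTU
= 1,152,682 / 100,000 = 11.53 therm
Cost = 11.53 × €1.55/therm = €17.87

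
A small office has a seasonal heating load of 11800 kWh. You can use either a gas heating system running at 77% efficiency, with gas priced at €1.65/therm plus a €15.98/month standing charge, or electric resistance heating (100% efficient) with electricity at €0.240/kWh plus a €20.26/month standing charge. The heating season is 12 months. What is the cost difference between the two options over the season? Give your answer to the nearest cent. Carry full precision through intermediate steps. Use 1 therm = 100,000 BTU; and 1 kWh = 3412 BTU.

€2020.61

Heat load = 11800 kWh × 3412 = 40,261,600 BTU
Gas: input = 40,261,600 / 0.77 = 52,287,792 BTU = 522.9 therm → 522.9 × €1.65 = €862.75; + 12 × €15.98 standing = €1,054.51
Electric: 40,261,600 BTU / 3412 = 11,800 kWh → × €0.240 = €2,832.00; + 12 × €20.26 standing = €3,075.12
Difference = |€1,054.51 − €3,075.12| = €2,020.61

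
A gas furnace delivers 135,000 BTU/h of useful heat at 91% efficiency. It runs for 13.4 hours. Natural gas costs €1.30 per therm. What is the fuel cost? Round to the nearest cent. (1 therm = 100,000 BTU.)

Heat delivered = 135,000 BTU/h × 13.4 h = 1,809,000 BTU
Gas input = 1,809,000 / 0.91 = 1,987,912 BTU
= 1,987,912 / 100,000 = 19.88 therm
Cost = 19.88 × €1.30/therm = €25.84

€25.84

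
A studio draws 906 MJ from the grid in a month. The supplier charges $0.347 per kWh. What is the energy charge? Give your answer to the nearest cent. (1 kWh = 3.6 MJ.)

906 MJ × (0.27778 kWh/MJ) = 251.7 kWh
Cost = 251.7 kWh × $0.347/kWh = $87.33

$87.33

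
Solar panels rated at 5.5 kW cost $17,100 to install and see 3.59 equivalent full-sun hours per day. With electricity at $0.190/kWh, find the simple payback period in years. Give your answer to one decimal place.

12.5 years

Daily generation = 5.5 kW × 3.59 h = 19.74 kWh
Annual generation = 19.74 × 365 = 7206.9 kWh
Annual savings = 7206.9 × $0.190 = $1,369.32
Payback = $17,100 / $1,369.32 = 12.5 years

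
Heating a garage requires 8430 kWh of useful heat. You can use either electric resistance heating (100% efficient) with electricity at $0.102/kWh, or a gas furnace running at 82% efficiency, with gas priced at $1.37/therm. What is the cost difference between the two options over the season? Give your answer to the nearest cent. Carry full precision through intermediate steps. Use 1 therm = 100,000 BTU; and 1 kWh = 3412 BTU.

$379.30

Heat load = 8430 kWh × 3412 = 28,763,160 BTU
Gas: input = 28,763,160 / 0.82 = 35,077,024 BTU = 350.8 therm → 350.8 × $1.37 = $480.56
Electric: 28,763,160 BTU / 3412 = 8,430 kWh → × $0.102 = $859.86
Difference = |$480.56 − $859.86| = $379.30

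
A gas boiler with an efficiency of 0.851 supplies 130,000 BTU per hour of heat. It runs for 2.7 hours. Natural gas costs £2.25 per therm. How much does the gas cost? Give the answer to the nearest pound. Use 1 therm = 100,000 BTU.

Heat delivered = 130,000 BTU/h × 2.7 h = 351,000 BTU
Gas input = 351,000 / 0.851 = 412,456 BTU
= 412,456 / 100,000 = 4.125 therm
Cost = 4.125 × £2.25/therm = £9.28 ≈ £9

£9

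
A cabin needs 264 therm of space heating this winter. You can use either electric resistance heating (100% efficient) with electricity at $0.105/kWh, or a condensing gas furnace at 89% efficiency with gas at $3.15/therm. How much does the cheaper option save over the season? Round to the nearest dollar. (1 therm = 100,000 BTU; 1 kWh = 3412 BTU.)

Heat load = 264 therm × 100,000 = 26,400,000 BTU
Gas: input = 26,400,000 / 0.89 = 29,662,921 BTU = 296.6 therm → 296.6 × $3.15 = $934.38
Electric: 26,400,000 BTU / 3412 = 7,737 kWh → × $0.105 = $812.43
Difference = |$934.38 − $812.43| = $121.96 ≈ $122

$122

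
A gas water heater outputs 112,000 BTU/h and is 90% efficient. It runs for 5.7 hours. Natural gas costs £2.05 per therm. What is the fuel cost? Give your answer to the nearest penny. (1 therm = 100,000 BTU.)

Heat delivered = 112,000 BTU/h × 5.7 h = 638,400 BTU
Gas input = 638,400 / 0.90 = 709,333 BTU
= 709,333 / 100,000 = 7.093 therm
Cost = 7.093 × £2.05/therm = £14.54

£14.54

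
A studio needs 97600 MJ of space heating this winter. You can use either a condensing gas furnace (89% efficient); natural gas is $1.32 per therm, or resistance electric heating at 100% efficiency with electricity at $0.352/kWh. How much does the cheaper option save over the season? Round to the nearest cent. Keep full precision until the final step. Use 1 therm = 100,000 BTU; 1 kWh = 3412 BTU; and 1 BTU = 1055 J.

$8171.93

Heat load = 97600 MJ = 97,600,000,000 J / 1055 = 92,511,848 BTU
Gas: input = 92,511,848 / 0.89 = 103,945,897 BTU = 1,039 therm → 1,039 × $1.32 = $1,372.09
Electric: 92,511,848 BTU / 3412 = 27,110 kWh → × $0.352 = $9,544.01
Difference = |$1,372.09 − $9,544.01| = $8,171.93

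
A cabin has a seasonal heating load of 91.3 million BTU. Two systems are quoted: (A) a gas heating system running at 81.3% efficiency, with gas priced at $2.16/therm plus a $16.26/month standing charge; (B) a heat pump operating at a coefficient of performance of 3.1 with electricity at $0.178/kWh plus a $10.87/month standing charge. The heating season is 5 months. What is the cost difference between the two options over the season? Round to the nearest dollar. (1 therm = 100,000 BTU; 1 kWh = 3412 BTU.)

$916

Heat load = 91.3 × 10⁶ BTU = 91,300,000 BTU
Gas: input = 91,300,000 / 0.813 = 112,300,123 BTU = 1,123 therm → 1,123 × $2.16 = $2,425.68; + 5 × $16.26 standing = $2,506.98
Heat pump: 91,300,000 BTU / 3412 = 26,760 kWh heat; / 3.1 = 8,632 kWh in → × $0.178 = $1,536.46; + 5 × $10.87 standing = $1,590.81
Difference = |$2,506.98 − $1,590.81| = $916.18 ≈ $916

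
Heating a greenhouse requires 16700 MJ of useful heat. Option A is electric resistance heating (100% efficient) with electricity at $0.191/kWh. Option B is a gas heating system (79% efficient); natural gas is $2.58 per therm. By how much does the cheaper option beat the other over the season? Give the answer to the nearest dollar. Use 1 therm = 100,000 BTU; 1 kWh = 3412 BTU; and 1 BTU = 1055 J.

Heat load = 16700 MJ = 16,700,000,000 J / 1055 = 15,829,384 BTU
Gas: input = 15,829,384 / 0.79 = 20,037,195 BTU = 200.4 therm → 200.4 × $2.58 = $516.96
Electric: 15,829,384 BTU / 3412 = 4,639 kWh → × $0.191 = $886.11
Difference = |$516.96 − $886.11| = $369.15 ≈ $369

$369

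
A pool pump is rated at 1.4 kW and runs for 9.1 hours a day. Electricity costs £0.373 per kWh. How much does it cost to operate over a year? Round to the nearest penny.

£1734.49

Energy = 1400 W × 9.1 h/day × 365 days = 4,650,100 Wh = 4,650 kWh
Cost = 4,650 kWh × £0.373/kWh = £1,734.49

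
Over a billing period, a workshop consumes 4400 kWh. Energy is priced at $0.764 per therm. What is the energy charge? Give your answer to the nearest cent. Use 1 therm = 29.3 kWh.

$114.73

4400 kWh × (0.03413 therm/kWh) = 150.2 therm
Cost = 150.2 therm × $0.764/therm = $114.73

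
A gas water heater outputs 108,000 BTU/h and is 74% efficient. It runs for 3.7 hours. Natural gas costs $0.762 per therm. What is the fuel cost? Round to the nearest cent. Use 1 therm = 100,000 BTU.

Heat delivered = 108,000 BTU/h × 3.7 h = 399,600 BTU
Gas input = 399,600 / 0.740 = 540,000 BTU
= 540,000 / 100,000 = 5.4 therm
Cost = 5.4 × $0.762/therm = $4.11

$4.11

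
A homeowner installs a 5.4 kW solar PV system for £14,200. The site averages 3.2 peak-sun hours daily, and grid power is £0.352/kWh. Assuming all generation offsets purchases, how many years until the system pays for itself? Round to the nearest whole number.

6 years

Daily generation = 5.4 kW × 3.2 h = 17.28 kWh
Annual generation = 17.28 × 365 = 6307.2 kWh
Annual savings = 6307.2 × £0.352 = £2,220.13
Payback = £14,200 / £2,220.13 = 6.4 years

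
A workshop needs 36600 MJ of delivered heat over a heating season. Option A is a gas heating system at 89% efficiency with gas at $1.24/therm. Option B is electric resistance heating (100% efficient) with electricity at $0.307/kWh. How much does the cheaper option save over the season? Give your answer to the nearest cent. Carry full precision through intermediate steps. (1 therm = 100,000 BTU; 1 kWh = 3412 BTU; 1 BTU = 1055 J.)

Heat load = 36600 MJ = 36,600,000,000 J / 1055 = 34,691,943 BTU
Gas: input = 34,691,943 / 0.89 = 38,979,711 BTU = 389.8 therm → 389.8 × $1.24 = $483.35
Electric: 34,691,943 BTU / 3412 = 10,170 kWh → × $0.307 = $3,121.46
Difference = |$483.35 − $3,121.46| = $2,638.11

$2638.11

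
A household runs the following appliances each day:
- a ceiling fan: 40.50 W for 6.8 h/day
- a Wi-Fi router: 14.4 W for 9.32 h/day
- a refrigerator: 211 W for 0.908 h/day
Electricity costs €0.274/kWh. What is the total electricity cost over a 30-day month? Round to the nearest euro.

€5

ceiling fan: 40.50 W × 6.8 h × 30 d = 8,262 Wh = 8.262 kWh
Wi-Fi router: 14.4 W × 9.32 h × 30 d = 4,026 Wh = 4.026 kWh
refrigerator: 211 W × 0.908 h × 30 d = 5,748 Wh = 5.748 kWh
Total energy = 8.262 + 4.026 + 5.748 = 18.04 kWh
Cost = 18.04 kWh × €0.274 = €4.94 ≈ €5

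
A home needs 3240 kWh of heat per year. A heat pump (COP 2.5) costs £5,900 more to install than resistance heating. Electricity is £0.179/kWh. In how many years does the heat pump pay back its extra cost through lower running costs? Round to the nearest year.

Resistance: 3240 kWh × £0.179 = £579.96/yr
Heat pump: 3240 / 2.5 = 1296 kWh in → × £0.179 = £231.98/yr
Annual savings = £347.98
Payback = £5,900 / £347.98 = 17 years

17 years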